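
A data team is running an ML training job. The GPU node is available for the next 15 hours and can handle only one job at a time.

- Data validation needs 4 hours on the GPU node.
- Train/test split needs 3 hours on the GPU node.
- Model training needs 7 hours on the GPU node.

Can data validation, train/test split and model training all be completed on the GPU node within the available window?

Running back to back, the jobs need 4 + 3 + 7 = 14 hours on the GPU node.
Since 14 ≤ 15, they fit within the window.

Yes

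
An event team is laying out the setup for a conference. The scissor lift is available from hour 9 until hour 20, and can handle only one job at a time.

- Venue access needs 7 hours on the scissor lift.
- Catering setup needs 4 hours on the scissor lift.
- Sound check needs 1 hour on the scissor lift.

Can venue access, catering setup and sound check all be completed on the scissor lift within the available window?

The scissor lift window is 20 − 9 = 11 hours.
Running back to back, the jobs need 7 + 4 + 1 = 12 hours on the scissor lift.
Since 12 > 11, they cannot all fit.

No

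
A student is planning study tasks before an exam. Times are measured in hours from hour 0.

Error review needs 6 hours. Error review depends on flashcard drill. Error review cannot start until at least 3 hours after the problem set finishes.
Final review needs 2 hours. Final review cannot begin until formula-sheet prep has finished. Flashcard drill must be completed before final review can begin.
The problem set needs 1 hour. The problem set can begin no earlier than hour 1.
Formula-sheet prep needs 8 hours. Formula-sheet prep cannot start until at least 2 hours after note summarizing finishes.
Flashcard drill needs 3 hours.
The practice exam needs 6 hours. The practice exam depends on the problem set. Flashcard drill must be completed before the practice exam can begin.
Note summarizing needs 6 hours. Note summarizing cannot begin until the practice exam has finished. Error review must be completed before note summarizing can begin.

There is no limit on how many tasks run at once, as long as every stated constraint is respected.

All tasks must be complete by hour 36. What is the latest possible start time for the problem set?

Final review must finish by hour 36; it takes 2 hours, so it must start by 36 − 2 = hour 34.
Formula-sheet prep must finish before final review (must start by hour 34). With an 8-hour duration, formula-sheet prep must start by 34 − 8 = hour 26.
Since formula-sheet prep (must start by hour 26, minus 2-hour gap → hour 24) depends on it, note summarizing must finish by hour 24. Backing off its 6-hour duration gives a latest start of hour 18.
Since note summarizing (must start by hour 18) depends on it, the practice exam must finish by hour 18. Backing off its 6-hour duration gives a latest start of hour 12.
Since note summarizing (must start by hour 18) depends on it, error review must finish by hour 18. Backing off its 6-hour duration gives a latest start of hour 12.
For the problem set: the practice exam (must start by hour 12); error review (must start by hour 12, minus 3-hour gap → hour 9). The most restrictive is hour 9; with a 1-hour duration, the problem set must start by hour 8.

8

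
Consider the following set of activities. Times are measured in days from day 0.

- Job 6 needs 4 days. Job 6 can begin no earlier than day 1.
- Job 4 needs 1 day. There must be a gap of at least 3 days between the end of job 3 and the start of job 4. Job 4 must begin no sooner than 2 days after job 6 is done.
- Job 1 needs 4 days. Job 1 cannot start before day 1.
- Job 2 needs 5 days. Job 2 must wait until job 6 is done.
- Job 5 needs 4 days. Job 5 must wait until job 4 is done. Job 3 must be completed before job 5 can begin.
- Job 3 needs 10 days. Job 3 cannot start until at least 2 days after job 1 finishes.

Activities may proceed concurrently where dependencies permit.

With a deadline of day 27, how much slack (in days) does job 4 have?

Job 6 cannot begin until its own release at day 1. It runs from day 1 to 1 + 4 = day 5.
Job 1 cannot begin until its own release at day 1. It runs from day 1 to 1 + 4 = day 5.
Job 3 waits on job 1 (finishes day 5, plus 2-day gap → day 7), so it starts at day 7 and finishes at 7 + 10 = day 17.
Job 4 has to wait for job 3 (finishes day 17, plus 3-day gap → day 20); job 6 (finishes day 5, plus 2-day gap → day 7). The latest of these is day 20, so job 4 runs day 20 to 20 + 1 = day 21.

Working backward from the deadline:
Job 5 must finish by day 27; it takes 4 days, so it must start by 27 − 4 = day 23.
Job 4 feeds into job 5 (must start by day 23); so job 4 must finish by day 23 and therefore start by day 22.
So job 4 can start as early as day 20 and as late as day 22, giving 22 − 20 = 2 days of slack.

2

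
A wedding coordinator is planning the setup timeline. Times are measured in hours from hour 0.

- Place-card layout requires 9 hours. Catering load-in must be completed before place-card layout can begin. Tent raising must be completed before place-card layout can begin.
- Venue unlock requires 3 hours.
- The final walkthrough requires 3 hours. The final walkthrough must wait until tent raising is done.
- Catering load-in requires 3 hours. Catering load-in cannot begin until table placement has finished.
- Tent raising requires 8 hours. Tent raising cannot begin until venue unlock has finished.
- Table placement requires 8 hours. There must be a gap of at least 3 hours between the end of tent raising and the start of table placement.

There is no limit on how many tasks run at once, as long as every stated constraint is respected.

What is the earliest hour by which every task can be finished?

Nothing blocks venue unlock, so it runs from hour 0 to hour 3.
Tent raising waits on venue unlock (finishes hour 3), so it starts at hour 3 and finishes at 3 + 8 = hour 11.
The final walkthrough waits on tent raising (finishes hour 11), so it starts at hour 11 and finishes at 11 + 3 = hour 14.
Table placement waits on tent raising (finishes hour 11, plus 3-hour gap → hour 14), so it starts at hour 14 and finishes at 14 + 8 = hour 22.
After table placement (finishes hour 22), catering load-in can start at hour 22 and finishes at hour 25.
For place-card layout: catering load-in (finishes hour 25); tent raising (finishes hour 11). Taking the maximum gives a start of hour 25, and it finishes at 25 + 9 = hour 34.
All tasks are finished once the last one completes. Finish times: Venue unlock at 3, Tent raising at 11, Table placement at 22, Catering load-in at 25, Place-card layout at 34, The final walkthrough at 14. The latest is hour 34.

34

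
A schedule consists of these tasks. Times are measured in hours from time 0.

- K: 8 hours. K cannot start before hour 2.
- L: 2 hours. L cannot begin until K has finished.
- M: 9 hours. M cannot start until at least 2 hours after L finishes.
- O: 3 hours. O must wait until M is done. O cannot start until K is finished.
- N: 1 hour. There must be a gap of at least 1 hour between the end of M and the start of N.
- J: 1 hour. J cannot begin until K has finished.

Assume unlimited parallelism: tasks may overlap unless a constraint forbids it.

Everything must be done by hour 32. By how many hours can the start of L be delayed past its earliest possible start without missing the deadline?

K cannot begin until its own release at hour 2. It runs from hour 2 to 2 + 8 = hour 10.
L waits on K (finishes hour 10), so it starts at hour 10 and finishes at 10 + 2 = hour 12.

Working backward from the deadline:
Nothing follows N; the deadline of hour 32 is its only limit. It must start by 32 − 1 = hour 31.
O must finish by hour 32; it takes 3 hours, so it must start by 32 − 3 = hour 29.
M must finish in time for N (must start by hour 31, minus 1-hour gap → hour 30); O (must start by hour 29). The tightest is hour 29, so M must start by 29 − 9 = hour 20.
L has to be done before M (must start by hour 20, minus 2-hour gap → hour 18). That means finishing by hour 18, i.e. starting by 18 − 2 = hour 16.
So L can start as early as hour 10 and as late as hour 16, giving 16 − 10 = 6 hours of slack.

6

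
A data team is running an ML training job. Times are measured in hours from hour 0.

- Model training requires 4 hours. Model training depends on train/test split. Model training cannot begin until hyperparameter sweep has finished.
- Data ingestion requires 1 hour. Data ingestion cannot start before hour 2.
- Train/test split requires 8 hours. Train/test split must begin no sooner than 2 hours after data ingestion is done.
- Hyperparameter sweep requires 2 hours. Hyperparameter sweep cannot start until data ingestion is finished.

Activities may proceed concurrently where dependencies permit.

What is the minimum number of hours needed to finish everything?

17

After its own release at hour 2, data ingestion can start at hour 2 and finishes at hour 3.
After data ingestion (finishes hour 3), hyperparameter sweep can start at hour 3 and finishes at hour 5.
After data ingestion (finishes hour 3, plus 2-hour gap → hour 5), train/test split can start at hour 5 and finishes at hour 13.
For model training: train/test split (finishes hour 13); hyperparameter sweep (finishes hour 5). Taking the maximum gives a start of hour 13, and it finishes at 13 + 4 = hour 17.
All tasks are finished once the last one completes. Finish times: Data ingestion at 3, Train/test split at 13, Hyperparameter sweep at 5, Model training at 17. The latest is hour 17.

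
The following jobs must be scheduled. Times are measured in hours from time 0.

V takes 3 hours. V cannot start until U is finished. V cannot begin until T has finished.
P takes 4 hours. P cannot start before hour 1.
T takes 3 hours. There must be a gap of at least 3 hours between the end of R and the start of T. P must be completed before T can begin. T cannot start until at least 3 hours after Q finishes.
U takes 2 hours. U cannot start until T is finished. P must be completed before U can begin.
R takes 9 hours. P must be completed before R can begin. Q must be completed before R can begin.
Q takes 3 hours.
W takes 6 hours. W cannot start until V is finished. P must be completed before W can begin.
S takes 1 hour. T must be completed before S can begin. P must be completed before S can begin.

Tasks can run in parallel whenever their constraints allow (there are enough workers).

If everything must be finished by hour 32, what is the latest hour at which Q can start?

3

Nothing follows S; the deadline of hour 32 is its only limit. It must start by 32 − 1 = hour 31.
W must finish by hour 32; it takes 6 hours, so it must start by 32 − 6 = hour 26.
V feeds into W (must start by hour 26); so V must finish by hour 26 and therefore start by hour 23.
U must finish before V (must start by hour 23). With a 2-hour duration, U must start by 23 − 2 = hour 21.
T has several dependents: S (must start by hour 31); U (must start by hour 21); V (must start by hour 23). The earliest of those limits is hour 21, so T must start by 21 − 3 = hour 18.
Since T (must start by hour 18, minus 3-hour gap → hour 15) depends on it, R must finish by hour 15. Backing off its 9-hour duration gives a latest start of hour 6.
Q must finish in time for R (must start by hour 6); T (must start by hour 18, minus 3-hour gap → hour 15). The tightest is hour 6, so Q must start by 6 − 3 = hour 3.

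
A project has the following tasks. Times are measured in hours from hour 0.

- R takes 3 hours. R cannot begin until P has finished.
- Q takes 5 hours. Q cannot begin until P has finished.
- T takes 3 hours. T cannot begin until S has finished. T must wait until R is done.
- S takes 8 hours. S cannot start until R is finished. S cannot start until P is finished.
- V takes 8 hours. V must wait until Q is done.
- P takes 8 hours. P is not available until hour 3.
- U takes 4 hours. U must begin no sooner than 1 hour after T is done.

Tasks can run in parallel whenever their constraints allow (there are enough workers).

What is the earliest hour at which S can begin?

P cannot begin until its own release at hour 3. It runs from hour 3 to 3 + 8 = hour 11.
R cannot begin until P (finishes hour 11). It runs from hour 11 to 11 + 3 = hour 14.
S waits on R (finishes hour 14); P (finishes hour 11). The latest of these is hour 14, which is the earliest S can start.

14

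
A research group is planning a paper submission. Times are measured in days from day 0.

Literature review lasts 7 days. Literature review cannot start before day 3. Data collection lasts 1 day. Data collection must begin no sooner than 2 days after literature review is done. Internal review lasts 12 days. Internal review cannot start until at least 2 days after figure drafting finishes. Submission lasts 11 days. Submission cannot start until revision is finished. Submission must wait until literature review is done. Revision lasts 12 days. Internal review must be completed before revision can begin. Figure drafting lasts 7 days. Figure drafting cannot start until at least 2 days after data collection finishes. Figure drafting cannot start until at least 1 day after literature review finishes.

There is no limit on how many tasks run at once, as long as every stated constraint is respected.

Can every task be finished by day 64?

Literature review waits on its own release at day 3, so it starts at day 3 and finishes at 3 + 7 = day 10.
Data collection cannot begin until literature review (finishes day 10, plus 2-day gap → day 12). It runs from day 12 to 12 + 1 = day 13.
For figure drafting: data collection (finishes day 13, plus 2-day gap → day 15); literature review (finishes day 10, plus 1-day gap → day 11). Taking the maximum gives a start of day 15, and it finishes at 15 + 7 = day 22.
Internal review cannot begin until figure drafting (finishes day 22, plus 2-day gap → day 24). It runs from day 24 to 24 + 12 = day 36.
Revision waits on internal review (finishes day 36), so it starts at day 36 and finishes at 36 + 12 = day 48.
Submission needs all of revision (finishes day 48); literature review (finishes day 10). That puts its earliest start at day 48; it finishes at 48 + 11 = day 59.
Every task is finished by day 59, which is no later than the deadline of 64, so the schedule is feasible.

Yes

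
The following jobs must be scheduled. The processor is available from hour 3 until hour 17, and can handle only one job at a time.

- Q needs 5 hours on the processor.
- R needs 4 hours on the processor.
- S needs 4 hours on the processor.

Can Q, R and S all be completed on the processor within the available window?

The processor window is 17 − 3 = 14 hours.
Running back to back, the jobs need 5 + 4 + 4 = 13 hours on the processor.
Since 13 ≤ 14, they fit within the window.

Yes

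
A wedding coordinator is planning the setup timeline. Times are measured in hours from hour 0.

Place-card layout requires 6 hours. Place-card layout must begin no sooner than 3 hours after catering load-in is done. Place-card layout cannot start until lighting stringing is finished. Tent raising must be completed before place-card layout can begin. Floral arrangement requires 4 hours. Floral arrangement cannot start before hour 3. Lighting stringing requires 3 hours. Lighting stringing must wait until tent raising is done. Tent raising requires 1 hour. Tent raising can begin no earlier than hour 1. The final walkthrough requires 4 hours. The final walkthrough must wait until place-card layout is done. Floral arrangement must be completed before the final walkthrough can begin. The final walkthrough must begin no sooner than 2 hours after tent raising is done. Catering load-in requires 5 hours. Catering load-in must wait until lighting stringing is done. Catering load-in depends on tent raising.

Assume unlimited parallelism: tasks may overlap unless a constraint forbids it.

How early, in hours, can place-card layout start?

13

Tent raising waits on its own release at hour 1, so it starts at hour 1 and finishes at 1 + 1 = hour 2.
Lighting stringing cannot begin until tent raising (finishes hour 2). It runs from hour 2 to 2 + 3 = hour 5.
Catering load-in needs all of lighting stringing (finishes hour 5); tent raising (finishes hour 2). That puts its earliest start at hour 5; it finishes at 5 + 5 = hour 10.
Place-card layout waits on catering load-in (finishes hour 10, plus 3-hour gap → hour 13); lighting stringing (finishes hour 5); tent raising (finishes hour 2). The latest of these is hour 13, which is the earliest place-card layout can start.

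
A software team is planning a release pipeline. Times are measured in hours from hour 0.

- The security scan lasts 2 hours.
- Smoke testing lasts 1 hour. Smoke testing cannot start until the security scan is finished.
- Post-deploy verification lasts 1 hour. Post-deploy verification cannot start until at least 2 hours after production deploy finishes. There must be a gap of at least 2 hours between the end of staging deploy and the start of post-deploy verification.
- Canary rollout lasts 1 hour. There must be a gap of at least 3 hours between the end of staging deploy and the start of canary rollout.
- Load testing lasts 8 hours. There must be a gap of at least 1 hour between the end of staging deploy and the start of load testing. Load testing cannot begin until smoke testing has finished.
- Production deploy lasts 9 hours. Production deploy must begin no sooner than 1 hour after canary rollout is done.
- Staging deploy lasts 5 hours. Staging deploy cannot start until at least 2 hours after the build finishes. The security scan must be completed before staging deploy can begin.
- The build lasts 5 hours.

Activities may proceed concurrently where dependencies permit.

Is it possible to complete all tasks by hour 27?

No

The security scan can start immediately at hour 0; it finishes at hour 2.
After the security scan (finishes hour 2), smoke testing can start at hour 2 and finishes at hour 3.
Nothing blocks the build, so it runs from hour 0 to hour 5.
Staging deploy needs all of the build (finishes hour 5, plus 2-hour gap → hour 7); the security scan (finishes hour 2). That puts its earliest start at hour 7; it finishes at 7 + 5 = hour 12.
Load testing has to wait for staging deploy (finishes hour 12, plus 1-hour gap → hour 13); smoke testing (finishes hour 3). The latest of these is hour 13, so load testing runs hour 13 to 13 + 8 = hour 21.
Canary rollout waits on staging deploy (finishes hour 12, plus 3-hour gap → hour 15), so it starts at hour 15 and finishes at 15 + 1 = hour 16.
Production deploy cannot begin until canary rollout (finishes hour 16, plus 1-hour gap → hour 17). It runs from hour 17 to 17 + 9 = hour 26.
Post-deploy verification cannot start until production deploy (finishes hour 26, plus 2-hour gap → hour 28); staging deploy (finishes hour 12, plus 2-hour gap → hour 14). The controlling bound is hour 28, so post-deploy verification finishes at 28 + 1 = hour 29.
The earliest everything can be done is hour 29, which is after the deadline of 27, so it is not possible.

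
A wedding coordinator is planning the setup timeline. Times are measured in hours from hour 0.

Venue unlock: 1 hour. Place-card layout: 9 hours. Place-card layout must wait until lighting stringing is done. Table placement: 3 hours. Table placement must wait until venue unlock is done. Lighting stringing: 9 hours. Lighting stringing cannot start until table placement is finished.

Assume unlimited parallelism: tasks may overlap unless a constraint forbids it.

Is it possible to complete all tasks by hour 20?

Venue unlock has no prerequisites, so it starts at hour 0 and finishes at hour 1.
Table placement cannot begin until venue unlock (finishes hour 1). It runs from hour 1 to 1 + 3 = hour 4.
Lighting stringing cannot begin until table placement (finishes hour 4). It runs from hour 4 to 4 + 9 = hour 13.
After lighting stringing (finishes hour 13), place-card layout can start at hour 13 and finishes at hour 22.
The earliest everything can be done is hour 22, which is after the deadline of 20, so it is not possible.

No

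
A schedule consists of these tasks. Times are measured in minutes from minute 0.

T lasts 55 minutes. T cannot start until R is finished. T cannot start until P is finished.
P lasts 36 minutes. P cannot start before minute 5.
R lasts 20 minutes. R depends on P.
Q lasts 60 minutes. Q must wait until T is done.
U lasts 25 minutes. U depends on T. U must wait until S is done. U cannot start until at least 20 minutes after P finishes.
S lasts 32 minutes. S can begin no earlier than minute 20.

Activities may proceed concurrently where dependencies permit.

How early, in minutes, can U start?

116

After its own release at minute 20, S can start at minute 20 and finishes at minute 52.
P waits on its own release at minute 5, so it starts at minute 5 and finishes at 5 + 36 = minute 41.
After P (finishes minute 41), R can start at minute 41 and finishes at minute 61.
For T: R (finishes minute 61); P (finishes minute 41). Taking the maximum gives a start of minute 61, and it finishes at 61 + 55 = minute 116.
U waits on T (finishes minute 116); S (finishes minute 52); P (finishes minute 41, plus 20-minute gap → minute 61). The latest of these is minute 116, which is the earliest U can start.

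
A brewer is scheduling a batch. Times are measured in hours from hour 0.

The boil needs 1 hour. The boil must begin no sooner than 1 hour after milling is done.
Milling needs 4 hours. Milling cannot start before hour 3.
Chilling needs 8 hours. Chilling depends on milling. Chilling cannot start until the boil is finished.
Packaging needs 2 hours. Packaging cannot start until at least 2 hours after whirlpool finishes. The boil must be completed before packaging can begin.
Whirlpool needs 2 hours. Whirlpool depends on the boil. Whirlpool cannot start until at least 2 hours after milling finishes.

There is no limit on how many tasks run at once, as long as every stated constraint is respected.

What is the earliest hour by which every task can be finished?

After its own release at hour 3, milling can start at hour 3 and finishes at hour 7.
After milling (finishes hour 7, plus 1-hour gap → hour 8), the boil can start at hour 8 and finishes at hour 9.
Chilling has to wait for milling (finishes hour 7); the boil (finishes hour 9). The latest of these is hour 9, so chilling runs hour 9 to 9 + 8 = hour 17.
Whirlpool needs all of the boil (finishes hour 9); milling (finishes hour 7, plus 2-hour gap → hour 9). That puts its earliest start at hour 9; it finishes at 9 + 2 = hour 11.
Packaging has to wait for whirlpool (finishes hour 11, plus 2-hour gap → hour 13); the boil (finishes hour 9). The latest of these is hour 13, so packaging runs hour 13 to 13 + 2 = hour 15.
All tasks are finished once the last one completes. Finish times: Milling at 7, The boil at 9, Whirlpool at 11, Chilling at 17, Packaging at 15. The latest is hour 17.

17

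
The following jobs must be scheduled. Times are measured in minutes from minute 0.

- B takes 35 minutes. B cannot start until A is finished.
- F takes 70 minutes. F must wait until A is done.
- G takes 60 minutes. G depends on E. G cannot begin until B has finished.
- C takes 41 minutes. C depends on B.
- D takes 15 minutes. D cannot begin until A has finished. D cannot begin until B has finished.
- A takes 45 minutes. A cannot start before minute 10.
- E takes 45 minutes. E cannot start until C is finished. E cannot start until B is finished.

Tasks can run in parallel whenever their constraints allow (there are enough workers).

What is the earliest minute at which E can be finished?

176

A cannot begin until its own release at minute 10. It runs from minute 10 to 10 + 45 = minute 55.
B waits on A (finishes minute 55), so it starts at minute 55 and finishes at 55 + 35 = minute 90.
C cannot begin until B (finishes minute 90). It runs from minute 90 to 90 + 41 = minute 131.
E cannot start until C (finishes minute 131); B (finishes minute 90). The controlling bound is minute 131, so E finishes at 131 + 45 = minute 176.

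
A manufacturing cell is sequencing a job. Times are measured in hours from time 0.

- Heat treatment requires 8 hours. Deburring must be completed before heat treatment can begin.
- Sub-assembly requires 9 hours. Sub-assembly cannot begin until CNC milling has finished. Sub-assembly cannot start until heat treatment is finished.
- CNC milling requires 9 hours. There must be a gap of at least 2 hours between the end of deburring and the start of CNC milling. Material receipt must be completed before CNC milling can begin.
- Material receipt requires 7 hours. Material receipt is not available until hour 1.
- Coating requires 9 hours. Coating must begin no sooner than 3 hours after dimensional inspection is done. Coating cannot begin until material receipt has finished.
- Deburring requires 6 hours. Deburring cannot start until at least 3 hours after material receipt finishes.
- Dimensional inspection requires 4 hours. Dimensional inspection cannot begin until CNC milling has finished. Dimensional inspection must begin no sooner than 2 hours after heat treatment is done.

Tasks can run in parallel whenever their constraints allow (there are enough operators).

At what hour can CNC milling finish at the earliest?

After its own release at hour 1, material receipt can start at hour 1 and finishes at hour 8.
Deburring waits on material receipt (finishes hour 8, plus 3-hour gap → hour 11), so it starts at hour 11 and finishes at 11 + 6 = hour 17.
CNC milling cannot start until deburring (finishes hour 17, plus 2-hour gap → hour 19); material receipt (finishes hour 8). The controlling bound is hour 19, so CNC milling finishes at 19 + 9 = hour 28.

28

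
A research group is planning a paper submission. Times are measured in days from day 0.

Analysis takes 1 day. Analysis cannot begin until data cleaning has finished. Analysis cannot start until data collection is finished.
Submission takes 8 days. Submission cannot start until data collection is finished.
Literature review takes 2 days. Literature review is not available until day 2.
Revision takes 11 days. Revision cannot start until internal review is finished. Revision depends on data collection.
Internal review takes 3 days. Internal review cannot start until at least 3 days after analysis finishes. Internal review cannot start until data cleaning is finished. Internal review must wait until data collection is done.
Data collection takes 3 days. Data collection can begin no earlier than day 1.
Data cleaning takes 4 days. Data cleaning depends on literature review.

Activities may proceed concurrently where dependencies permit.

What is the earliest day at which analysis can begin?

Data collection waits on its own release at day 1, so it starts at day 1 and finishes at 1 + 3 = day 4.
After its own release at day 2, literature review can start at day 2 and finishes at day 4.
Data cleaning waits on literature review (finishes day 4), so it starts at day 4 and finishes at 4 + 4 = day 8.
Analysis waits on data cleaning (finishes day 8); data collection (finishes day 4). The latest of these is day 8, which is the earliest analysis can start.

8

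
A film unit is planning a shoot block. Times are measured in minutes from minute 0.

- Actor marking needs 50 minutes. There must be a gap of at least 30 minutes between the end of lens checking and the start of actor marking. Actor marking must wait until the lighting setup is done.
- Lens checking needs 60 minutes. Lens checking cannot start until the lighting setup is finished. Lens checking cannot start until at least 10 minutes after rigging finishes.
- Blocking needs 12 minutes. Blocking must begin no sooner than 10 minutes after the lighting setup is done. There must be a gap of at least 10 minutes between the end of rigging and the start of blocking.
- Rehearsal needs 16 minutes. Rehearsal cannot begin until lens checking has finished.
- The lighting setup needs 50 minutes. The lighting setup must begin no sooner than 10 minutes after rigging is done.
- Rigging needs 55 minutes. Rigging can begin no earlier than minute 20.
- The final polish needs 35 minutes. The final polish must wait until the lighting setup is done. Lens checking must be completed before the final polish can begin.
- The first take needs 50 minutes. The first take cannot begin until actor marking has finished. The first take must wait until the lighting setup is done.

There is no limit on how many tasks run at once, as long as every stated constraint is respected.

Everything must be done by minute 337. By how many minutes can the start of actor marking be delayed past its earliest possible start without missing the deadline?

Rigging cannot begin until its own release at minute 20. It runs from minute 20 to 20 + 55 = minute 75.
After rigging (finishes minute 75, plus 10-minute gap → minute 85), the lighting setup can start at minute 85 and finishes at minute 135.
For lens checking: the lighting setup (finishes minute 135); rigging (finishes minute 75, plus 10-minute gap → minute 85). Taking the maximum gives a start of minute 135, and it finishes at 135 + 60 = minute 195.
For actor marking: lens checking (finishes minute 195, plus 30-minute gap → minute 225); the lighting setup (finishes minute 135). Taking the maximum gives a start of minute 225, and it finishes at 225 + 50 = minute 275.

Working backward from the deadline:
The first take has no dependents, so it just needs to finish by minute 337. Starting by 337 − 50 = minute 287 achieves that.
Actor marking feeds into the first take (must start by minute 287); so actor marking must finish by minute 287 and therefore start by minute 237.
So actor marking can start as early as minute 225 and as late as minute 237, giving 237 − 225 = 12 minutes of slack.

12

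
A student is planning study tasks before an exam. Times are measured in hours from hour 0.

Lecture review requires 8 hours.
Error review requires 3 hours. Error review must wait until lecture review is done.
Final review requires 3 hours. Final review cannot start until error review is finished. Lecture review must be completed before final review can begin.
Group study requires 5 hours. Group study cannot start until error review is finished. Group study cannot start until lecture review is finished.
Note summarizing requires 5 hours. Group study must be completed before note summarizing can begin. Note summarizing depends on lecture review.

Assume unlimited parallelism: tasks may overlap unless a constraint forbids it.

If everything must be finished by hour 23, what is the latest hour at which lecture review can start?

2

To finish by hour 23, note summarizing (duration 5) must start no later than hour 18.
Since note summarizing (must start by hour 18) depends on it, group study must finish by hour 18. Backing off its 5-hour duration gives a latest start of hour 13.
Final review must finish by hour 23; it takes 3 hours, so it must start by 23 − 3 = hour 20.
Error review has several dependents: group study (must start by hour 13); final review (must start by hour 20). The earliest of those limits is hour 13, so error review must start by 13 − 3 = hour 10.
Lecture review has several dependents: error review (must start by hour 10); group study (must start by hour 13); note summarizing (must start by hour 18); final review (must start by hour 20). The earliest of those limits is hour 10, so lecture review must start by 10 − 8 = hour 2.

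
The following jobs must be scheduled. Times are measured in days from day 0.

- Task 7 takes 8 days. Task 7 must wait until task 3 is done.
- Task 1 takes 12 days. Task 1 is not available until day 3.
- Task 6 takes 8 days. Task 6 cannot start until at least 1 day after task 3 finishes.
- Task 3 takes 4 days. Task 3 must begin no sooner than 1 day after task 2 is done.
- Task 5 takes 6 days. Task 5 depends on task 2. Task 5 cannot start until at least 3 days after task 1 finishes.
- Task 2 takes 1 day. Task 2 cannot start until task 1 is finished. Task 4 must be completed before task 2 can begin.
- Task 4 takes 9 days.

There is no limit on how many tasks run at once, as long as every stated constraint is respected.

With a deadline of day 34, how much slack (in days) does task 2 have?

4

Nothing blocks task 4, so it runs from day 0 to day 9.
Task 1 waits on its own release at day 3, so it starts at day 3 and finishes at 3 + 12 = day 15.
Task 2 cannot start until task 1 (finishes day 15); task 4 (finishes day 9). The controlling bound is day 15, so task 2 finishes at 15 + 1 = day 16.

Working backward from the deadline:
Nothing follows task 6; the deadline of day 34 is its only limit. It must start by 34 − 8 = day 26.
Nothing follows task 7; the deadline of day 34 is its only limit. It must start by 34 − 8 = day 26.
Task 3 has several dependents: task 6 (must start by day 26, minus 1-day gap → day 25); task 7 (must start by day 26). The earliest of those limits is day 25, so task 3 must start by 25 − 4 = day 21.
To finish by day 34, task 5 (duration 6) must start no later than day 28.
For task 2: task 3 (must start by day 21, minus 1-day gap → day 20); task 5 (must start by day 28). The most restrictive is day 20; with a 1-day duration, task 2 must start by day 19.
So task 2 can start as early as day 15 and as late as day 19, giving 19 − 15 = 4 days of slack.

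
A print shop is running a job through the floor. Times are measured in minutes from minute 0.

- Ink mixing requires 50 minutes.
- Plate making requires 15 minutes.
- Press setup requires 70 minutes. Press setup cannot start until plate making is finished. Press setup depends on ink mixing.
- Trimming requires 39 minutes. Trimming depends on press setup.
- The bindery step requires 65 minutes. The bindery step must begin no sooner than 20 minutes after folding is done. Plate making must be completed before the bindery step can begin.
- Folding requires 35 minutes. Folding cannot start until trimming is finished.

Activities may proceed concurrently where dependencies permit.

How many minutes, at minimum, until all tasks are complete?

Ink mixing can start immediately at minute 0; it finishes at minute 50.
Nothing blocks plate making, so it runs from minute 0 to minute 15.
Press setup needs all of plate making (finishes minute 15); ink mixing (finishes minute 50). That puts its earliest start at minute 50; it finishes at 50 + 70 = minute 120.
After press setup (finishes minute 120), trimming can start at minute 120 and finishes at minute 159.
Folding waits on trimming (finishes minute 159), so it starts at minute 159 and finishes at 159 + 35 = minute 194.
The bindery step needs all of folding (finishes minute 194, plus 20-minute gap → minute 214); plate making (finishes minute 15). That puts its earliest start at minute 214; it finishes at 214 + 65 = minute 279.
All tasks are finished once the last one completes. Finish times: Plate making at 15, Ink mixing at 50, Press setup at 120, Trimming at 159, Folding at 194, The bindery step at 279. The latest is minute 279.

279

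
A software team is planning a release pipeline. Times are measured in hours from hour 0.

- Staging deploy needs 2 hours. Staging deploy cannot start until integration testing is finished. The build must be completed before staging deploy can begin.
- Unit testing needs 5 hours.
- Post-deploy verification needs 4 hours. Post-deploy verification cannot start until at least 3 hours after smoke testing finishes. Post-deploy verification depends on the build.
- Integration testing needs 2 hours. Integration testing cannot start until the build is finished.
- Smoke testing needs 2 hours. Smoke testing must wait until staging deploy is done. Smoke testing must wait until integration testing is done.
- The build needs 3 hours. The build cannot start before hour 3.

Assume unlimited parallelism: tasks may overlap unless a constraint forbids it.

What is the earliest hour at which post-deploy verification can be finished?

After its own release at hour 3, the build can start at hour 3 and finishes at hour 6.
After the build (finishes hour 6), integration testing can start at hour 6 and finishes at hour 8.
For staging deploy: integration testing (finishes hour 8); the build (finishes hour 6). Taking the maximum gives a start of hour 8, and it finishes at 8 + 2 = hour 10.
Smoke testing has to wait for staging deploy (finishes hour 10); integration testing (finishes hour 8). The latest of these is hour 10, so smoke testing runs hour 10 to 10 + 2 = hour 12.
Post-deploy verification cannot start until smoke testing (finishes hour 12, plus 3-hour gap → hour 15); the build (finishes hour 6). The controlling bound is hour 15, so post-deploy verification finishes at 15 + 4 = hour 19.

19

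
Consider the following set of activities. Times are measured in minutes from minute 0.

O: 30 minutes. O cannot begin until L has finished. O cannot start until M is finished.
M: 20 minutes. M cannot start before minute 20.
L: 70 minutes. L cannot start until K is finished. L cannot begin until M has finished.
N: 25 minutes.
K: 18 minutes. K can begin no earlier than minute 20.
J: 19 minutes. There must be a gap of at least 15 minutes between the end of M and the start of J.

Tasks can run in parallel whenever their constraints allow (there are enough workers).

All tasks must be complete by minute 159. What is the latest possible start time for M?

39

O has no dependents, so it just needs to finish by minute 159. Starting by 159 − 30 = minute 129 achieves that.
L feeds into O (must start by minute 129); so L must finish by minute 129 and therefore start by minute 59.
To finish by minute 159, J (duration 19) must start no later than minute 140.
M must finish in time for J (must start by minute 140, minus 15-minute gap → minute 125); L (must start by minute 59); O (must start by minute 129). The tightest is minute 59, so M must start by 59 − 20 = minute 39.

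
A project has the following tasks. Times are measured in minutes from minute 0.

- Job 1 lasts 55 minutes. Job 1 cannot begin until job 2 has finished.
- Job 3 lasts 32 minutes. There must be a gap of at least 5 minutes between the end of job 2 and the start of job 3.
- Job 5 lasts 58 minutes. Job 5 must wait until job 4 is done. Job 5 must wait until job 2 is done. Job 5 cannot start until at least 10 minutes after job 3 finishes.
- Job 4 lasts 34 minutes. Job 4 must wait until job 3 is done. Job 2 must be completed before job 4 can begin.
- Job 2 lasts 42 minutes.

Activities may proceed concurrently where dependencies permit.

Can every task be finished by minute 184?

Yes

Nothing blocks job 2, so it runs from minute 0 to minute 42.
Job 3 cannot begin until job 2 (finishes minute 42, plus 5-minute gap → minute 47). It runs from minute 47 to 47 + 32 = minute 79.
Job 4 has to wait for job 3 (finishes minute 79); job 2 (finishes minute 42). The latest of these is minute 79, so job 4 runs minute 79 to 79 + 34 = minute 113.
For job 5: job 4 (finishes minute 113); job 2 (finishes minute 42); job 3 (finishes minute 79, plus 10-minute gap → minute 89). Taking the maximum gives a start of minute 113, and it finishes at 113 + 58 = minute 171.
After job 2 (finishes minute 42), job 1 can start at minute 42 and finishes at minute 97.
Every task is finished by minute 171, which is no later than the deadline of 184, so the schedule is feasible.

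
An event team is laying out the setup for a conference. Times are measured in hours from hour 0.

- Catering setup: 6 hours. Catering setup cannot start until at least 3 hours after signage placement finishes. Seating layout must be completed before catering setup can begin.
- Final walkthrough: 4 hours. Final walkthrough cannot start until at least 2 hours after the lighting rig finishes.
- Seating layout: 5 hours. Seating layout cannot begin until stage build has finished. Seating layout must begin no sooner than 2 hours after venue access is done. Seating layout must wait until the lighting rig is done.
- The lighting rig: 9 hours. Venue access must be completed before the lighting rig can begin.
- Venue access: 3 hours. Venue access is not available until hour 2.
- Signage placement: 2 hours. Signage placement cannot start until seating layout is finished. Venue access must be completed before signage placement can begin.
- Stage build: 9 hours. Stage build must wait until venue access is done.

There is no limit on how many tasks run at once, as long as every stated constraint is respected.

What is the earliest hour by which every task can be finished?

Venue access cannot begin until its own release at hour 2. It runs from hour 2 to 2 + 3 = hour 5.
The lighting rig waits on venue access (finishes hour 5), so it starts at hour 5 and finishes at 5 + 9 = hour 14.
Final walkthrough cannot begin until the lighting rig (finishes hour 14, plus 2-hour gap → hour 16). It runs from hour 16 to 16 + 4 = hour 20.
After venue access (finishes hour 5), stage build can start at hour 5 and finishes at hour 14.
For seating layout: stage build (finishes hour 14); venue access (finishes hour 5, plus 2-hour gap → hour 7); the lighting rig (finishes hour 14). Taking the maximum gives a start of hour 14, and it finishes at 14 + 5 = hour 19.
Signage placement has to wait for seating layout (finishes hour 19); venue access (finishes hour 5). The latest of these is hour 19, so signage placement runs hour 19 to 19 + 2 = hour 21.
Catering setup cannot start until signage placement (finishes hour 21, plus 3-hour gap → hour 24); seating layout (finishes hour 19). The controlling bound is hour 24, so catering setup finishes at 24 + 6 = hour 30.
All tasks are finished once the last one completes. Finish times: Venue access at 5, Stage build at 14, The lighting rig at 14, Seating layout at 19, Signage placement at 21, Catering setup at 30, Final walkthrough at 20. The latest is hour 30.

30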